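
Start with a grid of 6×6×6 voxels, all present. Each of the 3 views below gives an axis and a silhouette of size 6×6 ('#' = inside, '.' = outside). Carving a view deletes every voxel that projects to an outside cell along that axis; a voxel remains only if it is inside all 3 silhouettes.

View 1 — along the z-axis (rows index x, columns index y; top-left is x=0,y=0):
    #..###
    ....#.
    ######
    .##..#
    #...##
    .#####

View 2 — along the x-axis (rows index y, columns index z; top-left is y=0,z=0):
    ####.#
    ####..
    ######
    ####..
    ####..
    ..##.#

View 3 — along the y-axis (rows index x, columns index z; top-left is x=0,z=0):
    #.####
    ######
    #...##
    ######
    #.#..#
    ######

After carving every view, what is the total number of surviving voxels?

67 voxels

before carving: 216 voxels (6×6×6)
[1] z-view keeps 22 columns → grid now 132
[2] x-view keeps 26 columns → grid now 92
[3] y-view keeps 29 columns → grid now 67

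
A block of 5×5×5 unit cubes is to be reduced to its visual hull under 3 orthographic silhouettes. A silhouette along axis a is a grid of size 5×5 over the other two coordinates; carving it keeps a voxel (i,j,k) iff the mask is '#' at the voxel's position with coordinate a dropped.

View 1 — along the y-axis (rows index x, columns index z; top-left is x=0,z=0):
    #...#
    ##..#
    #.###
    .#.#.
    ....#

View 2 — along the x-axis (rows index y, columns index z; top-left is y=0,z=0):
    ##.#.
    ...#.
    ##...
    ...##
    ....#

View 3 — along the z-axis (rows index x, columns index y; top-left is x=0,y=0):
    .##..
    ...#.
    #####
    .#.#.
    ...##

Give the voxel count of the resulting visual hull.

initial block: 5^3 = 125
  1. axis=1 (XZ plane), |mask|=12  ⇒  voxels=60
  2. axis=0 (YZ plane), |mask|=9  ⇒  voxels=24
  3. axis=2 (XY plane), |mask|=12  ⇒  voxels=13

|visual hull| = 13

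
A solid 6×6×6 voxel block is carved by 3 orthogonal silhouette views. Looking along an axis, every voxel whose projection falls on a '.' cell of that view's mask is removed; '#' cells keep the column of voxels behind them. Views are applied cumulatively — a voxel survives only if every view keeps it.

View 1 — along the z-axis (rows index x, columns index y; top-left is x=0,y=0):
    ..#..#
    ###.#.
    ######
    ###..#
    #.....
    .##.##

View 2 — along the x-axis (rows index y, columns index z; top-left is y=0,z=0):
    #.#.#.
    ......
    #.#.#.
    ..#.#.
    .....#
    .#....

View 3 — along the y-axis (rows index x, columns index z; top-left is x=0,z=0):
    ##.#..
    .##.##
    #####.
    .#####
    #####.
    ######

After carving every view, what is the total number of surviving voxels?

before carving: 216 voxels (6×6×6)
  1. axis=2 (XY plane), |mask|=21  ⇒  voxels=126
  2. axis=0 (YZ plane), |mask|=10  ⇒  voxels=36
  3. axis=1 (XZ plane), |mask|=28  ⇒  voxels=29

remaining voxels: 29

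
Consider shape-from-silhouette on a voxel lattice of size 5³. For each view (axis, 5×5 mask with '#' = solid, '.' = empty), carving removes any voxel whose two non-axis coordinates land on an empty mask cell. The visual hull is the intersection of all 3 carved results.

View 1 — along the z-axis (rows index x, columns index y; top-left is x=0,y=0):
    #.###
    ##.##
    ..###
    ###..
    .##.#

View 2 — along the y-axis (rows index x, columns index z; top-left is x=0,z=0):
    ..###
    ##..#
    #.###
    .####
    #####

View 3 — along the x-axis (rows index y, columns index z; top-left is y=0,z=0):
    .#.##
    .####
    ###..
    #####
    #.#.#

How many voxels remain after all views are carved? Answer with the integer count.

voxel count = 45

start: 5×5×5 = 125 voxels
after view 1 [z-axis, 17 of 25 cells solid] → remaining = 85
after view 2 [y-axis, 19 of 25 cells solid] → remaining = 63
after view 3 [x-axis, 18 of 25 cells solid] → remaining = 45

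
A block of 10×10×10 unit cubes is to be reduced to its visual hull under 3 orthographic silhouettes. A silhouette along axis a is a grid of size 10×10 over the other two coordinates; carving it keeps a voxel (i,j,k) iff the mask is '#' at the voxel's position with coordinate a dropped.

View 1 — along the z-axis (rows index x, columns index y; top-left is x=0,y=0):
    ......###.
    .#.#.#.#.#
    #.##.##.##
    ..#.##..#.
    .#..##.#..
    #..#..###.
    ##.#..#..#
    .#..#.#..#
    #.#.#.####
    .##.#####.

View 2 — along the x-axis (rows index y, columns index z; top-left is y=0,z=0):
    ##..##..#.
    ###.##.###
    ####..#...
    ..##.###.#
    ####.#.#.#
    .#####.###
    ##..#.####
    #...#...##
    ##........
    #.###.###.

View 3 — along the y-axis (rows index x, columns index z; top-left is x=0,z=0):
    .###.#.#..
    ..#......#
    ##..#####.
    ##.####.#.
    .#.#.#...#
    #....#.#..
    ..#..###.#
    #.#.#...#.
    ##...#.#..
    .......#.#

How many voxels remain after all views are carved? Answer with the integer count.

130 voxels

start: 10×10×10 = 1000 voxels
step 1: project along z, AND mask (51/100) → |grid| = 510
step 2: project along x, AND mask (59/100) → |grid| = 299
step 3: project along y, AND mask (43/100) → |grid| = 130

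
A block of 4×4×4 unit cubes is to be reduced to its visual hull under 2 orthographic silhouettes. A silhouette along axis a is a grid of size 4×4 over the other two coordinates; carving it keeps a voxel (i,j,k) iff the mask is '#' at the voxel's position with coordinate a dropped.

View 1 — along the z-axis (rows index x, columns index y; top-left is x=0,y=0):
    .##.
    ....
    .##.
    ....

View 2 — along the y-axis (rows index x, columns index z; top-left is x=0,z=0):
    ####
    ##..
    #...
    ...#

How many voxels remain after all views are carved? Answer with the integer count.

before carving: 64 voxels (4×4×4)
[1] z-view keeps 4 columns → grid now 16
[2] y-view keeps 8 columns → grid now 10

remaining voxels: 10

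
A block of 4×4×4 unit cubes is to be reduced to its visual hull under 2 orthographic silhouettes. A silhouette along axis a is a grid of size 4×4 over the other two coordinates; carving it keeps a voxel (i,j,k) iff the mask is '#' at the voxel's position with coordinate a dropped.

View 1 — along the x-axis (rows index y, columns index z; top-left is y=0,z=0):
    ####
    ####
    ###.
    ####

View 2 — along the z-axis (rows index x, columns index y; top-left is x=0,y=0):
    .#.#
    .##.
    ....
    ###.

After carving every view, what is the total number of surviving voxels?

full grid |V| = 64
step 1: project along x, AND mask (15/16) → |grid| = 60
step 2: project along z, AND mask (7/16) → |grid| = 26

26 voxels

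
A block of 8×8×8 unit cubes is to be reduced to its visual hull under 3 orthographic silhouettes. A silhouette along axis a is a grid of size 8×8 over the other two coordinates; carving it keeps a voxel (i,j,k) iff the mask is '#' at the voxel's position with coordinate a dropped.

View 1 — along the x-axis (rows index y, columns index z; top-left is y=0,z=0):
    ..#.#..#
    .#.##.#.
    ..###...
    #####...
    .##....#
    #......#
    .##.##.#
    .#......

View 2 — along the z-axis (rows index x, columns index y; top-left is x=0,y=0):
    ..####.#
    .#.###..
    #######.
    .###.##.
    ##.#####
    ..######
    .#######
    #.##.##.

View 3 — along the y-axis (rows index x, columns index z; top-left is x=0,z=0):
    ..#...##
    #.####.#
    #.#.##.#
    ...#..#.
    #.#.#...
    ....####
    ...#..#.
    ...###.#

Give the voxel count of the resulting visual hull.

voxel count = 67

before carving: 512 voxels (8×8×8)
[1] x-view keeps 26 columns → grid now 208
[2] z-view keeps 46 columns → grid now 155
[3] y-view keeps 29 columns → grid now 67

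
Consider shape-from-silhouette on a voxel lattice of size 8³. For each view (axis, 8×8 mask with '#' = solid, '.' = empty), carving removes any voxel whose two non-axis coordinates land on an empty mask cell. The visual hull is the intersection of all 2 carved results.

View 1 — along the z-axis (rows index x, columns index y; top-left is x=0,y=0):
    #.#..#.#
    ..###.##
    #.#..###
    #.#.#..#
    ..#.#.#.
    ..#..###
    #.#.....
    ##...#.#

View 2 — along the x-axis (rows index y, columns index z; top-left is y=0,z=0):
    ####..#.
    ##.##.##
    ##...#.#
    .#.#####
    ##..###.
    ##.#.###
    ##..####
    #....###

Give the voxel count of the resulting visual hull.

remaining voxels: 152

initial block: 8^3 = 512
[1] z-view keeps 31 columns → grid now 248
[2] x-view keeps 42 columns → grid now 152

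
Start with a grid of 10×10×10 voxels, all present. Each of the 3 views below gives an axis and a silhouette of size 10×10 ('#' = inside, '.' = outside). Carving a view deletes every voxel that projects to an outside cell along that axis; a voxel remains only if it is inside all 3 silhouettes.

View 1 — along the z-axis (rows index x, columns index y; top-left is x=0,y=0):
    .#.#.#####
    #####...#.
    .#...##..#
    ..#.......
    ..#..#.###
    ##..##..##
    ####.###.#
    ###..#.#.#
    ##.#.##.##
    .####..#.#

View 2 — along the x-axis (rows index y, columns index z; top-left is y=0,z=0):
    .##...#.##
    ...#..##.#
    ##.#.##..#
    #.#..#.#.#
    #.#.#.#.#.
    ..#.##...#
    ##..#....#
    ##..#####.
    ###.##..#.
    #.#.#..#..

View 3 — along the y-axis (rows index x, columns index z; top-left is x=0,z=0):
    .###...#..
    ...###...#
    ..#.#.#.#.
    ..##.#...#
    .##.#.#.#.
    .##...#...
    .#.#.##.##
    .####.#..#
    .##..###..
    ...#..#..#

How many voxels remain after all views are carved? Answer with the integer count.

initial block: 10^3 = 1000
V1 z: intersect with XY mask (56 set) -- 560 left
V2 x: intersect with YZ mask (50 set) -- 274 left
V3 y: intersect with XZ mask (44 set) -- 122 left

voxel count = 122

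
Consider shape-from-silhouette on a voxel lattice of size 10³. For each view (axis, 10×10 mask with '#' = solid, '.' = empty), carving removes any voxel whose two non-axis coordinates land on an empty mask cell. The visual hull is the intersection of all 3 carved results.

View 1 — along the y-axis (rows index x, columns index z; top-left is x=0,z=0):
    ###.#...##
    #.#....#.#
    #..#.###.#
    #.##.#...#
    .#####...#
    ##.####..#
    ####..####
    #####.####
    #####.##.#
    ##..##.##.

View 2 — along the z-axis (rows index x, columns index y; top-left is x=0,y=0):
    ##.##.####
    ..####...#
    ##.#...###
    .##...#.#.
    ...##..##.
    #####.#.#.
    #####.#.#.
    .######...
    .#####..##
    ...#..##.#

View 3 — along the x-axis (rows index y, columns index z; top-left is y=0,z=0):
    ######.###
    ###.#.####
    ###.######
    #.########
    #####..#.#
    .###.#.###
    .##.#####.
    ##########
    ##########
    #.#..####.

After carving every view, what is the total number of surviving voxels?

full grid |V| = 1000
carve view 1 (along y, XZ-mask fill 65/100): 650 voxels remain
carve view 2 (along z, XY-mask fill 58/100): 387 voxels remain
carve view 3 (along x, YZ-mask fill 82/100): 320 voxels remain

|visual hull| = 320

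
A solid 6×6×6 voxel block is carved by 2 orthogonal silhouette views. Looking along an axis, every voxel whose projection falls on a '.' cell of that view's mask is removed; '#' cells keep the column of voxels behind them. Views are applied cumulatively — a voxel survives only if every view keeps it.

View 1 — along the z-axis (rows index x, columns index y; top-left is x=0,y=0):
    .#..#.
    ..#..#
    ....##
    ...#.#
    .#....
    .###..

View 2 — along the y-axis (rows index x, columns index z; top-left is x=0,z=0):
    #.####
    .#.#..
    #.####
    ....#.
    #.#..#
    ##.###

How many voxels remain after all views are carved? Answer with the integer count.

|visual hull| = 44

full grid |V| = 216
  1. axis=2 (XY plane), |mask|=12  ⇒  voxels=72
  2. axis=1 (XZ plane), |mask|=21  ⇒  voxels=44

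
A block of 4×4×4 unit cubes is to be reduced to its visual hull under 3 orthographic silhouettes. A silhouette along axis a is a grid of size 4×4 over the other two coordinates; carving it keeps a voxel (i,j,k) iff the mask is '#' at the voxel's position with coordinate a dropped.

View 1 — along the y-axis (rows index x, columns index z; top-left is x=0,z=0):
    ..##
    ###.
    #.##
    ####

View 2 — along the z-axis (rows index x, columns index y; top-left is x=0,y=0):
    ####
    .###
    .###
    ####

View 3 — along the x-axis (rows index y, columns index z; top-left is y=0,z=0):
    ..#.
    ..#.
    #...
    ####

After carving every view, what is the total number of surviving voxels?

|visual hull| = 21

initial block: 4^3 = 64
  1. axis=1 (XZ plane), |mask|=12  ⇒  voxels=48
  2. axis=2 (XY plane), |mask|=14  ⇒  voxels=42
  3. axis=0 (YZ plane), |mask|=7  ⇒  voxels=21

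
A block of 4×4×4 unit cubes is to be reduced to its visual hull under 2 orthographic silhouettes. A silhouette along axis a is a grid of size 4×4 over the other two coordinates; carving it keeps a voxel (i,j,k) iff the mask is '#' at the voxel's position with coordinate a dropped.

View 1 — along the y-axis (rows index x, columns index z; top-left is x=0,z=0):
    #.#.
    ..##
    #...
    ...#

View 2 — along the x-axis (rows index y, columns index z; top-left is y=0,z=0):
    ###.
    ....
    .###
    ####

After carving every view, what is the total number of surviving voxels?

voxel count = 14

initial block: 4^3 = 64
step 1: project along y, AND mask (6/16) → |grid| = 24
step 2: project along x, AND mask (10/16) → |grid| = 14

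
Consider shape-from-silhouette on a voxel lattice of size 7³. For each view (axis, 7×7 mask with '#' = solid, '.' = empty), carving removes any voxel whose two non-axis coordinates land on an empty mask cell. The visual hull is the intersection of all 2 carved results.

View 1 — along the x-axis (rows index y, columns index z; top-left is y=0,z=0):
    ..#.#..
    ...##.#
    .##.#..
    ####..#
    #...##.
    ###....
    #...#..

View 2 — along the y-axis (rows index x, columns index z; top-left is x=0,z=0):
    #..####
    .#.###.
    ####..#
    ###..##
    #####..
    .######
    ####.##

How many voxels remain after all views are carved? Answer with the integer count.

start: 7×7×7 = 343 voxels
[1] x-view keeps 21 columns → grid now 147
[2] y-view keeps 36 columns → grid now 105

105 voxels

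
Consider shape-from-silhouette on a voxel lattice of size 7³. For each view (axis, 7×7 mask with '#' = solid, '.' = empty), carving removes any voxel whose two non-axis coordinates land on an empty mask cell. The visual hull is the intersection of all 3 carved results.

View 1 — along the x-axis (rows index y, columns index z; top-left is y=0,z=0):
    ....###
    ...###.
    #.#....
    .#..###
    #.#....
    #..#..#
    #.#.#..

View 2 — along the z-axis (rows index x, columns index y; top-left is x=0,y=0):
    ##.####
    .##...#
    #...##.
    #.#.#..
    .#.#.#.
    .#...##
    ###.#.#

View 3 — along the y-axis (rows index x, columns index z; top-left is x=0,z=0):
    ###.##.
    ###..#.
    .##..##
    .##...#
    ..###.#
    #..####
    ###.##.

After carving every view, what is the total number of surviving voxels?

50 voxels

full grid |V| = 343
carve view 1 (along x, YZ-mask fill 20/49): 140 voxels remain
carve view 2 (along z, XY-mask fill 26/49): 73 voxels remain
carve view 3 (along y, XZ-mask fill 30/49): 50 voxels remain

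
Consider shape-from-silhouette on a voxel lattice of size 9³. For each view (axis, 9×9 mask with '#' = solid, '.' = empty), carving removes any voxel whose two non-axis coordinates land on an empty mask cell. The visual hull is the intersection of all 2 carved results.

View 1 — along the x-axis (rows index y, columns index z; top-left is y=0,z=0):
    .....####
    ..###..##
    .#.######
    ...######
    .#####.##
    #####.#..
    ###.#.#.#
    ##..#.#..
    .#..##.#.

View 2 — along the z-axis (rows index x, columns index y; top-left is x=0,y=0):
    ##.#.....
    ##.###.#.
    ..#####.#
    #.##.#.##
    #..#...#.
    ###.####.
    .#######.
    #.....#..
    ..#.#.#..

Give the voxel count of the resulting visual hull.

full grid |V| = 729
V1 x: intersect with YZ mask (49 set) -- 441 left
V2 z: intersect with XY mask (43 set) -- 238 left

remaining voxels: 238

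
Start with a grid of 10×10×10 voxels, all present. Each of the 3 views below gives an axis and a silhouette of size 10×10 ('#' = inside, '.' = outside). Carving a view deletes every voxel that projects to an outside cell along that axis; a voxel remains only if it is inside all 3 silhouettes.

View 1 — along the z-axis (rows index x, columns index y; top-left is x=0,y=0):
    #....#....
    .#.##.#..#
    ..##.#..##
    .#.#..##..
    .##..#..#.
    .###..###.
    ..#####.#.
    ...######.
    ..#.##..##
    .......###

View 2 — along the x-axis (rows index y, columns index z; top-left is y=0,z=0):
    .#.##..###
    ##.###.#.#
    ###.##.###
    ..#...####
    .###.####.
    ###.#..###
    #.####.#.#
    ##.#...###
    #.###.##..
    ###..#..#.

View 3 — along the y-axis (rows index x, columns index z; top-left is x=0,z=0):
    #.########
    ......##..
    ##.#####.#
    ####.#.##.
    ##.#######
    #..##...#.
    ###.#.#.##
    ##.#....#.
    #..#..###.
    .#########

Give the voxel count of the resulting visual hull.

before carving: 1000 voxels (10×10×10)
  1. axis=2 (XY plane), |mask|=46  ⇒  voxels=460
  2. axis=0 (YZ plane), |mask|=64  ⇒  voxels=295
  3. axis=1 (XZ plane), |mask|=64  ⇒  voxels=171

voxel count = 171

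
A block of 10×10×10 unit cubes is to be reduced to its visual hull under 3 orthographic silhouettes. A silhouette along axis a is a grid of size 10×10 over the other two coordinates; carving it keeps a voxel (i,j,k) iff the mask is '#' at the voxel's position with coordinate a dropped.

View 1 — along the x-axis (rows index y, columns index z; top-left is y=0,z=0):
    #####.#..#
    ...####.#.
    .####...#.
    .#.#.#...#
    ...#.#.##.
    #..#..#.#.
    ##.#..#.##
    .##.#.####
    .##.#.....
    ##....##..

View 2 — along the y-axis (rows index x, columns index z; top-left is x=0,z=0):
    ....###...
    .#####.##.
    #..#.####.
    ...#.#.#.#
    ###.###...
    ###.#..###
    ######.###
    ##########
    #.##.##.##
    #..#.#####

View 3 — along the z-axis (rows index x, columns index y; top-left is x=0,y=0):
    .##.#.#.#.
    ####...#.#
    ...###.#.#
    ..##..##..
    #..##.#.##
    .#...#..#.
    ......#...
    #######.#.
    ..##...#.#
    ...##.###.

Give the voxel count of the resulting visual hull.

149 voxels

full grid |V| = 1000
[1] x-view keeps 49 columns → grid now 490
[2] y-view keeps 66 columns → grid now 316
[3] z-view keeps 47 columns → grid now 149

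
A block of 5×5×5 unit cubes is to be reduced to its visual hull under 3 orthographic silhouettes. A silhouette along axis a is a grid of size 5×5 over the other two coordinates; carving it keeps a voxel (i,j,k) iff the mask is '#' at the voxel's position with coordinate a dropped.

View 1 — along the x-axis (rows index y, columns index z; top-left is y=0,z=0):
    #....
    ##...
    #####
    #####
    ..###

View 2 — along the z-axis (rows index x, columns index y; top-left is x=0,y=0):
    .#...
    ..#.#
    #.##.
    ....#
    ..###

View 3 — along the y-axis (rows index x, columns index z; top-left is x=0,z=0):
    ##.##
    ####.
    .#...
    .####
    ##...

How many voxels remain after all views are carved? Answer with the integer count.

start: 5×5×5 = 125 voxels
carve view 1 (along x, YZ-mask fill 16/25): 80 voxels remain
carve view 2 (along z, XY-mask fill 10/25): 37 voxels remain
carve view 3 (along y, XZ-mask fill 15/25): 17 voxels remain

remaining voxels: 17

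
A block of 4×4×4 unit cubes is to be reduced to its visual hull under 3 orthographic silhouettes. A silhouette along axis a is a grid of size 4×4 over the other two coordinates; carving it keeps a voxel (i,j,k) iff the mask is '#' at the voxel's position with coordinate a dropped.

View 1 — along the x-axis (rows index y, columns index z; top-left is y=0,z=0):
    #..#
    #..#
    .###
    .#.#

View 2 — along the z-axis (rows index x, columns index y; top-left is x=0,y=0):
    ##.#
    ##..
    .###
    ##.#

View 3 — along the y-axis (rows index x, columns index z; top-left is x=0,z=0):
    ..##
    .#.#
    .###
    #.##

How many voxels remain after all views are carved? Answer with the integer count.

remaining voxels: 16

start: 4×4×4 = 64 voxels
[1] x-view keeps 9 columns → grid now 36
[2] z-view keeps 11 columns → grid now 23
[3] y-view keeps 10 columns → grid now 16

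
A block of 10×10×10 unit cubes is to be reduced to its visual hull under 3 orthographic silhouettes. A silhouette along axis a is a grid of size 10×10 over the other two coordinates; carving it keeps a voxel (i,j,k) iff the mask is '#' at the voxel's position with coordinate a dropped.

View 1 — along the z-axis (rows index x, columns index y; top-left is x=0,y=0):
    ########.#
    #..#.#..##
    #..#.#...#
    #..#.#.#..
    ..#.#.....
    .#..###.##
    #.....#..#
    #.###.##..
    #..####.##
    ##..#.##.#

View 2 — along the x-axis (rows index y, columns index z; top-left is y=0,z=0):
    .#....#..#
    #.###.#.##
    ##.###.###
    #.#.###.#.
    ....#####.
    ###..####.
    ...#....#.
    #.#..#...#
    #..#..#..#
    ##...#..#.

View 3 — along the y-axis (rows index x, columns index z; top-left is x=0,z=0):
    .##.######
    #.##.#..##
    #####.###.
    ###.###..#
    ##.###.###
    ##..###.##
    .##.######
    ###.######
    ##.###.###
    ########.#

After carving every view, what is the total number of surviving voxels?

before carving: 1000 voxels (10×10×10)
[1] z-view keeps 52 columns → grid now 520
[2] x-view keeps 50 columns → grid now 245
[3] y-view keeps 78 columns → grid now 197

remaining voxels: 197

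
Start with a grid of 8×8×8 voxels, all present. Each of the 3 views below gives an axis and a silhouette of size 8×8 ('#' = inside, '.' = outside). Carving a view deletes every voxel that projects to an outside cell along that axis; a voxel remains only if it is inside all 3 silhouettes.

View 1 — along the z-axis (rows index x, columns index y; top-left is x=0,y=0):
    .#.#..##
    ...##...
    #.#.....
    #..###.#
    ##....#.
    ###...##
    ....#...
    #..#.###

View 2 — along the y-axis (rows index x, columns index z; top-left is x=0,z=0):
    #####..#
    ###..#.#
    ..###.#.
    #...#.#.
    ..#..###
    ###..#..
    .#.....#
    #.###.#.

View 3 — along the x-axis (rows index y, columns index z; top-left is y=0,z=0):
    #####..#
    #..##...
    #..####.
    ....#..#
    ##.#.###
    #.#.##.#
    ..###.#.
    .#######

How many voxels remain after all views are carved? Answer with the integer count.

start: 8×8×8 = 512 voxels
[1] z-view keeps 27 columns → grid now 216
[2] y-view keeps 33 columns → grid now 116
[3] x-view keeps 38 columns → grid now 65

65 voxels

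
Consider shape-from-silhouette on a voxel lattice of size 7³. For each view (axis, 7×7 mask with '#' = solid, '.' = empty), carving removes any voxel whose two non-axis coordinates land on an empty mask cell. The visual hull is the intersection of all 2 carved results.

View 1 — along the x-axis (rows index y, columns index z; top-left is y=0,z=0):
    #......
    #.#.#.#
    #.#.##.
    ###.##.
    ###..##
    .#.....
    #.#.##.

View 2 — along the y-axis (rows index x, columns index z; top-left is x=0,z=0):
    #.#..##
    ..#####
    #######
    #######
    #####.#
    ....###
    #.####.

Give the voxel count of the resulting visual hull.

before carving: 343 voxels (7×7×7)
carve view 1 (along x, YZ-mask fill 24/49): 168 voxels remain
carve view 2 (along y, XZ-mask fill 37/49): 129 voxels remain

remaining voxels: 129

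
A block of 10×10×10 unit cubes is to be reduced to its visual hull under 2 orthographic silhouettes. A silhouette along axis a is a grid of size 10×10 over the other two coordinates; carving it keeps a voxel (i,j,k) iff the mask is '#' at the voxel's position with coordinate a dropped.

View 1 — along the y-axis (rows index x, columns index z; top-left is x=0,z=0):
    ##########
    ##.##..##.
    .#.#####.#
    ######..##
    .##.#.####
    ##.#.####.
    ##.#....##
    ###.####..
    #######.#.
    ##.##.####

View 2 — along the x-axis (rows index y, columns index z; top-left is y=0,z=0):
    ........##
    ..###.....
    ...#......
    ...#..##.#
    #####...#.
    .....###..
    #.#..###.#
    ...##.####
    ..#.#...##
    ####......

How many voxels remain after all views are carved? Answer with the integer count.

initial block: 10^3 = 1000
  1. axis=1 (XZ plane), |mask|=73  ⇒  voxels=730
  2. axis=0 (YZ plane), |mask|=39  ⇒  voxels=279

voxel count = 279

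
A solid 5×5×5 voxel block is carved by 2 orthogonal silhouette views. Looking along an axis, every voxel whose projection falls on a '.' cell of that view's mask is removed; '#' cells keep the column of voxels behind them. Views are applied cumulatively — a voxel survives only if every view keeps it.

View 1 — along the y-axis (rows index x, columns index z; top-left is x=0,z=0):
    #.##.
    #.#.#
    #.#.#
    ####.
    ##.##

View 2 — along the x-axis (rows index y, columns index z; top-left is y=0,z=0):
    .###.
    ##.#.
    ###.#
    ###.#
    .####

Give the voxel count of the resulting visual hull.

before carving: 125 voxels (5×5×5)
  1. axis=1 (XZ plane), |mask|=17  ⇒  voxels=85
  2. axis=0 (YZ plane), |mask|=18  ⇒  voxels=59

59 voxels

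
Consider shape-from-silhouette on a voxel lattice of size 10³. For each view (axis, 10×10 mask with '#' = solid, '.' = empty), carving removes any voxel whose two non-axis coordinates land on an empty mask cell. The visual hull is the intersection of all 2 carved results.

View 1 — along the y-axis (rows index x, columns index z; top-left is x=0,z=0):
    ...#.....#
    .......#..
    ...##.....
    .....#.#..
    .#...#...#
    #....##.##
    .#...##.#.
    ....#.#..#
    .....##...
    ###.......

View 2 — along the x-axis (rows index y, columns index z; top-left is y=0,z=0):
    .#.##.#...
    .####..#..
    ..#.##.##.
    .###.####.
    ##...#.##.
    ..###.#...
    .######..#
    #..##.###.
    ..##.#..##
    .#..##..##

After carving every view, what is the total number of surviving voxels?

remaining voxels: 140

before carving: 1000 voxels (10×10×10)
after view 1 [y-axis, 27 of 100 cells solid] → remaining = 270
after view 2 [x-axis, 53 of 100 cells solid] → remaining = 140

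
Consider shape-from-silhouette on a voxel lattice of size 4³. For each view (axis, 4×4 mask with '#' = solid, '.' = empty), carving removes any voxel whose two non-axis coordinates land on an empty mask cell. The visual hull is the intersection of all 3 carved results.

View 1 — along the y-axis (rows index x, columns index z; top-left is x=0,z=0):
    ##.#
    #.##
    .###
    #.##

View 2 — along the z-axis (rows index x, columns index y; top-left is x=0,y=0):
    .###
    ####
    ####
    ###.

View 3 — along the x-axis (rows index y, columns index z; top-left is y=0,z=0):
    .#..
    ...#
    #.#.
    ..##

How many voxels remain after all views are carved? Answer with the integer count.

|visual hull| = 16

initial block: 4^3 = 64
carve view 1 (along y, XZ-mask fill 12/16): 48 voxels remain
carve view 2 (along z, XY-mask fill 14/16): 42 voxels remain
carve view 3 (along x, YZ-mask fill 6/16): 16 voxels remain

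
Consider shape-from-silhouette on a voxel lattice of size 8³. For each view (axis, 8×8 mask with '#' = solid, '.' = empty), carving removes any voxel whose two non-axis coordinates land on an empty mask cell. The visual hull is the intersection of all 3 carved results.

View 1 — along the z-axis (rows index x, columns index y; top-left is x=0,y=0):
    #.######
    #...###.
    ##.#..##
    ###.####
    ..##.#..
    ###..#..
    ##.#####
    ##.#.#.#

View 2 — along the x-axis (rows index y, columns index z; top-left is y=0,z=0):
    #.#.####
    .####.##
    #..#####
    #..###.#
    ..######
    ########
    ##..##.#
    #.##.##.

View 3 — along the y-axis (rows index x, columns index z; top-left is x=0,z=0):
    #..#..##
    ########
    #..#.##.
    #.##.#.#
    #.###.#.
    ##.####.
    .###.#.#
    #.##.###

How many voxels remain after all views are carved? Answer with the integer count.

full grid |V| = 512
carve view 1 (along z, XY-mask fill 42/64): 336 voxels remain
carve view 2 (along x, YZ-mask fill 47/64): 251 voxels remain
carve view 3 (along y, XZ-mask fill 43/64): 168 voxels remain

|visual hull| = 168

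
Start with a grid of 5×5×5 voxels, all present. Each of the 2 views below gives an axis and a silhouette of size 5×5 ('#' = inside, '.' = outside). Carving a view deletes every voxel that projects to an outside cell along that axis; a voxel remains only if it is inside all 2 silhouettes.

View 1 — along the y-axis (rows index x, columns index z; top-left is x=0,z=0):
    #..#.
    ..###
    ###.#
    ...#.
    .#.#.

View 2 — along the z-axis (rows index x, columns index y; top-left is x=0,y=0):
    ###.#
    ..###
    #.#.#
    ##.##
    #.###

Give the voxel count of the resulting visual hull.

|visual hull| = 41

initial block: 5^3 = 125
carve view 1 (along y, XZ-mask fill 12/25): 60 voxels remain
carve view 2 (along z, XY-mask fill 18/25): 41 voxels remain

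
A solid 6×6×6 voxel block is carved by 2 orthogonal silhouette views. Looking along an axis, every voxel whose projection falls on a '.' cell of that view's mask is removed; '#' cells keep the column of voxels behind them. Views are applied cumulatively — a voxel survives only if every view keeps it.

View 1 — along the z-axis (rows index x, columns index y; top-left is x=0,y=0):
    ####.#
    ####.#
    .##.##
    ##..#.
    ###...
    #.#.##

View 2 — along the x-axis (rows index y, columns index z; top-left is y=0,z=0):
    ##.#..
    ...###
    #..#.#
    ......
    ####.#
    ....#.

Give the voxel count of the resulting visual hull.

remaining voxels: 64

before carving: 216 voxels (6×6×6)
[1] z-view keeps 24 columns → grid now 144
[2] x-view keeps 15 columns → grid now 64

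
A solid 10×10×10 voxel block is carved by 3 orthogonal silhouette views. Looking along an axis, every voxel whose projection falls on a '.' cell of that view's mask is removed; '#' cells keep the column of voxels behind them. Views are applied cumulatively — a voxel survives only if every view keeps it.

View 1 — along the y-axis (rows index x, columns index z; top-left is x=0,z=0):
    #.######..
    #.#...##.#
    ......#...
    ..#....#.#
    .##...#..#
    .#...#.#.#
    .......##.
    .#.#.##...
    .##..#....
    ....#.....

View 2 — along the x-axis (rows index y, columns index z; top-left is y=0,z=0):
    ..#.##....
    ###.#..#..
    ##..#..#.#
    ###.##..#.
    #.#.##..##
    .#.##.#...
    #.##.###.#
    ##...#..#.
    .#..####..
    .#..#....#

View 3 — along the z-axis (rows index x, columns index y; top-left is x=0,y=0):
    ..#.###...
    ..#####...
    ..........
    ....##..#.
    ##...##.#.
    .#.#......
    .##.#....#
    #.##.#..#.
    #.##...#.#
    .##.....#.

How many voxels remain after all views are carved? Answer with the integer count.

72 voxels

before carving: 1000 voxels (10×10×10)
  1. axis=1 (XZ plane), |mask|=34  ⇒  voxels=340
  2. axis=0 (YZ plane), |mask|=48  ⇒  voxels=163
  3. axis=2 (XY plane), |mask|=36  ⇒  voxels=72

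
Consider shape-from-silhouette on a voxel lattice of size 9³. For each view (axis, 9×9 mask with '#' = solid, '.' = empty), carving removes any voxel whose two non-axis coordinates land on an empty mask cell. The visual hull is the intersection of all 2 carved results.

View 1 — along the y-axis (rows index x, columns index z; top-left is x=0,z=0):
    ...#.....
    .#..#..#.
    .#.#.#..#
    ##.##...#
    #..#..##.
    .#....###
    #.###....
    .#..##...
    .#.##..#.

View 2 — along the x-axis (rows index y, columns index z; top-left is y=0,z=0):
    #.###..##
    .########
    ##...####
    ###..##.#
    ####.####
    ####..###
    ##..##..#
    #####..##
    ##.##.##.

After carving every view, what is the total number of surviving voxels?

full grid |V| = 729
V1 y: intersect with XZ mask (32 set) -- 288 left
V2 x: intersect with YZ mask (59 set) -- 213 left

|visual hull| = 213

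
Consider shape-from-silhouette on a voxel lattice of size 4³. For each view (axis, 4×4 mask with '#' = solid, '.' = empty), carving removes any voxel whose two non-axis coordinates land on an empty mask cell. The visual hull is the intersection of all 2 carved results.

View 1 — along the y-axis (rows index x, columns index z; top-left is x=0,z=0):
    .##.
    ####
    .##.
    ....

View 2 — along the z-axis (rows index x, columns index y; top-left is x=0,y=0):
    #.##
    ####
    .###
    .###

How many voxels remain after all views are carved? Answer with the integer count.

28 voxels

initial block: 4^3 = 64
  1. axis=1 (XZ plane), |mask|=8  ⇒  voxels=32
  2. axis=2 (XY plane), |mask|=13  ⇒  voxels=28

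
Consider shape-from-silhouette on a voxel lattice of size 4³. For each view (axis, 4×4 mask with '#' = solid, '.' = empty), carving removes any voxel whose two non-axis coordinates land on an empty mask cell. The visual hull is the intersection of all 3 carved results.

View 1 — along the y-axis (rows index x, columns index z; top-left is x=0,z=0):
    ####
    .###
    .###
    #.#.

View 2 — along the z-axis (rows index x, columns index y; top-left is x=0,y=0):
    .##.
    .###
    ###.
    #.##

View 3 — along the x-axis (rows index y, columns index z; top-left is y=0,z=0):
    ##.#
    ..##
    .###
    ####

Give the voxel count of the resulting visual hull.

voxel count = 24

initial block: 4^3 = 64
step 1: project along y, AND mask (12/16) → |grid| = 48
step 2: project along z, AND mask (11/16) → |grid| = 32
step 3: project along x, AND mask (12/16) → |grid| = 24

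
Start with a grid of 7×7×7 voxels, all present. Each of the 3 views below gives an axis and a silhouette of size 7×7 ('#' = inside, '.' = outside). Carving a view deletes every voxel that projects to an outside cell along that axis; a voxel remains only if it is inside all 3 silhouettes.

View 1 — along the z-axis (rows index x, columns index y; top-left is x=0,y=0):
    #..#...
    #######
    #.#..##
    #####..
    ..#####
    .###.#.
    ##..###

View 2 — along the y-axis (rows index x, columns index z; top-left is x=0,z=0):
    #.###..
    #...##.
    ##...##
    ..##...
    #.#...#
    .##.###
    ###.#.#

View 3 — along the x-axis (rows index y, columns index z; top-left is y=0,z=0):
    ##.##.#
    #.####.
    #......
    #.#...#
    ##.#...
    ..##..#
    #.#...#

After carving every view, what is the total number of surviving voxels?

start: 7×7×7 = 343 voxels
V1 z: intersect with XY mask (32 set) -- 224 left
V2 y: intersect with XZ mask (26 set) -- 115 left
V3 x: intersect with YZ mask (23 set) -- 57 left

voxel count = 57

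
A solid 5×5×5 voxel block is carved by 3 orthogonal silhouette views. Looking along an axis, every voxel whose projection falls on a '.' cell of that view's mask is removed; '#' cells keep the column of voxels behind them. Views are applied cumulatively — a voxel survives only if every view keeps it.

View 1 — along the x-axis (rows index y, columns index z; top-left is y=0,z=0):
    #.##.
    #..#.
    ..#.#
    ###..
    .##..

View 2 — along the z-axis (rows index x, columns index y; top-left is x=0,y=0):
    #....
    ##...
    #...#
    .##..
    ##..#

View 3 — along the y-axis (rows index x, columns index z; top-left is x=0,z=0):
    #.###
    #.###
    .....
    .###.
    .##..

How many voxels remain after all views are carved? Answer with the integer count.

initial block: 5^3 = 125
  1. axis=0 (YZ plane), |mask|=12  ⇒  voxels=60
  2. axis=2 (XY plane), |mask|=10  ⇒  voxels=24
  3. axis=1 (XZ plane), |mask|=13  ⇒  voxels=13

13 voxels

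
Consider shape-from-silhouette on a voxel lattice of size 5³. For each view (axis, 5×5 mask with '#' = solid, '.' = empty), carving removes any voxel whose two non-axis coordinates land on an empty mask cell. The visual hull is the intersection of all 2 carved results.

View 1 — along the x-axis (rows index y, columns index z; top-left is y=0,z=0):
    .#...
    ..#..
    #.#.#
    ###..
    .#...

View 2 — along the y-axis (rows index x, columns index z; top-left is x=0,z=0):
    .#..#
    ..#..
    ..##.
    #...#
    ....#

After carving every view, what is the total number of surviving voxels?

start: 5×5×5 = 125 voxels
after view 1 [x-axis, 9 of 25 cells solid] → remaining = 45
after view 2 [y-axis, 8 of 25 cells solid] → remaining = 14

remaining voxels: 14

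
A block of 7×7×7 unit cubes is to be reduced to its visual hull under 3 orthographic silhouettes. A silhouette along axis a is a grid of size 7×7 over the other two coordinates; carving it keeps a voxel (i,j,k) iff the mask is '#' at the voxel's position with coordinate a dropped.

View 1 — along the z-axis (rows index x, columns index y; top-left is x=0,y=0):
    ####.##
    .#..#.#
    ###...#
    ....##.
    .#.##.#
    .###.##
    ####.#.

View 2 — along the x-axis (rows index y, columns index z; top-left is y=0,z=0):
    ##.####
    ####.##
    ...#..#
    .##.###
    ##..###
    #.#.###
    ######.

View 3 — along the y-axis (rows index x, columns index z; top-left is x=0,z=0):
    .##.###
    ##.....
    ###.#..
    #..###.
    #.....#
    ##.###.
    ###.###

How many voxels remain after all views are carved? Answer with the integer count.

initial block: 7^3 = 343
carve view 1 (along z, XY-mask fill 29/49): 203 voxels remain
carve view 2 (along x, YZ-mask fill 35/49): 147 voxels remain
carve view 3 (along y, XZ-mask fill 28/49): 87 voxels remain

|visual hull| = 87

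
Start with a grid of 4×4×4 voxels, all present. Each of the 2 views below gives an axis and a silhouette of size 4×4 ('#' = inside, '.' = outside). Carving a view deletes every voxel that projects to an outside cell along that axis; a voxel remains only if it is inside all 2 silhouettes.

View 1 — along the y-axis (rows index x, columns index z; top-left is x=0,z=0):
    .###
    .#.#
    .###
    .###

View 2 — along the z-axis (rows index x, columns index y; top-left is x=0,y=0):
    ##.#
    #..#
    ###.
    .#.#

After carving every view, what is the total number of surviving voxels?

start: 4×4×4 = 64 voxels
after view 1 [y-axis, 11 of 16 cells solid] → remaining = 44
after view 2 [z-axis, 10 of 16 cells solid] → remaining = 28

voxel count = 28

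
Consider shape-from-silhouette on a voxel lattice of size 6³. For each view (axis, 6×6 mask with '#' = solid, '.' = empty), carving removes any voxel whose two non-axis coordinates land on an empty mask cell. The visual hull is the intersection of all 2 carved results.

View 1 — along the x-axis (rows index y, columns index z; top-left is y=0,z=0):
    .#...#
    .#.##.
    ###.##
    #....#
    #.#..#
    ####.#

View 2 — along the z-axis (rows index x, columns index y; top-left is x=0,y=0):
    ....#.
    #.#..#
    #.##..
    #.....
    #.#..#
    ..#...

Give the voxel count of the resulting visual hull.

remaining voxels: 43

start: 6×6×6 = 216 voxels
after view 1 [x-axis, 20 of 36 cells solid] → remaining = 120
after view 2 [z-axis, 12 of 36 cells solid] → remaining = 43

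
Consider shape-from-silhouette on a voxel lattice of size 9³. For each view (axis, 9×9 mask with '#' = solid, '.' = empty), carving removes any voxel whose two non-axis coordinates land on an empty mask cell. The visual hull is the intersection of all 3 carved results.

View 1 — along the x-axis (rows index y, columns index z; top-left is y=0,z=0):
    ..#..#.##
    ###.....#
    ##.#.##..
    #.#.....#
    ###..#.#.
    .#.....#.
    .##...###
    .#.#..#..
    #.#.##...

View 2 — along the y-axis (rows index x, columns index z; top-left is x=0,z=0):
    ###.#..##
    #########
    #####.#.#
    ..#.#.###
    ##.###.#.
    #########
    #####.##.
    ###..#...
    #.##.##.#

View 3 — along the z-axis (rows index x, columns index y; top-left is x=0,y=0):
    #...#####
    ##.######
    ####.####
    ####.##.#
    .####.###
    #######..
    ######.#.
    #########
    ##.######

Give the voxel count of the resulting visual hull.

initial block: 9^3 = 729
carve view 1 (along x, YZ-mask fill 35/81): 315 voxels remain
carve view 2 (along y, XZ-mask fill 59/81): 235 voxels remain
carve view 3 (along z, XY-mask fill 67/81): 193 voxels remain

voxel count = 193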